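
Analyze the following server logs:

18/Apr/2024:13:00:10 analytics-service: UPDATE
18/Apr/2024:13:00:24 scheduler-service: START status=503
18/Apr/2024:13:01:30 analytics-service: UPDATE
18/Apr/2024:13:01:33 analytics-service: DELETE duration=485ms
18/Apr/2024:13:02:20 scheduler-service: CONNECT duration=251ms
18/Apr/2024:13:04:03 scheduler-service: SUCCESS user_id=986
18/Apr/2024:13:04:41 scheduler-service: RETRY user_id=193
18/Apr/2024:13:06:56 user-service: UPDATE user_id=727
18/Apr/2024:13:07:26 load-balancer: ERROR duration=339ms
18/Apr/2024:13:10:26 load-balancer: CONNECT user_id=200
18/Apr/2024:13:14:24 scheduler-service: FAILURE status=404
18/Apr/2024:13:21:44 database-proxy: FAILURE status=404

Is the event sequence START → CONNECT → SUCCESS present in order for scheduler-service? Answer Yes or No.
Yes

To verify sequence order:

1. Find all events in sequence START → CONNECT → SUCCESS for scheduler-service
2. Extract their timestamps
3. Check if timestamps are in ascending order
4. Result: Yes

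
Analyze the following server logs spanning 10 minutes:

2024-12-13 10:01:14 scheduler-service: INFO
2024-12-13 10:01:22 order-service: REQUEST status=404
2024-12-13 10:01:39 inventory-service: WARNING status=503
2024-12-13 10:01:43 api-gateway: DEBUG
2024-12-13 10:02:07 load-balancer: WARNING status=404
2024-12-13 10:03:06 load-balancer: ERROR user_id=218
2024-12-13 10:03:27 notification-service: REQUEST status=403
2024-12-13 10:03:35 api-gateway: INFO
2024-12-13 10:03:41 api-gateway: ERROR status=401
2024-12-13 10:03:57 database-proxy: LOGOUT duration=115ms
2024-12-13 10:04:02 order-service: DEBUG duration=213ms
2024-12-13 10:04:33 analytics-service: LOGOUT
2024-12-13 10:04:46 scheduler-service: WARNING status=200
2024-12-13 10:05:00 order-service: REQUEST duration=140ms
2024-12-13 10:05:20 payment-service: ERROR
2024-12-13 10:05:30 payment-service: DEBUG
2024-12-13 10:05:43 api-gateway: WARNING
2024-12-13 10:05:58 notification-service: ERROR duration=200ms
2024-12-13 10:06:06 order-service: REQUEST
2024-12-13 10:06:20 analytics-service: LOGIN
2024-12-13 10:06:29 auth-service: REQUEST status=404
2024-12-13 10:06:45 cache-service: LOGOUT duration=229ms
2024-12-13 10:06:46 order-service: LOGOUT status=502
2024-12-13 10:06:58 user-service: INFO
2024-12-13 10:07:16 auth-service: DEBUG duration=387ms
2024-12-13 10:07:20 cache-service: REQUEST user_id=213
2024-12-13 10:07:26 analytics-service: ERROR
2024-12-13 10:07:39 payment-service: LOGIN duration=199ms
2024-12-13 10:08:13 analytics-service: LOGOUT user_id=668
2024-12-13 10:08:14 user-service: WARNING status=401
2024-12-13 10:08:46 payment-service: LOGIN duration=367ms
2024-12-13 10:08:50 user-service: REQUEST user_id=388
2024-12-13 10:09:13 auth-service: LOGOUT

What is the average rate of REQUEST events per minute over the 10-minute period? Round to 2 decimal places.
0.7

To calculate the rate:

1. Count total REQUEST events: 7
2. Total time period: 10 minutes
3. Rate = 7 / 10 = 0.7 events per minute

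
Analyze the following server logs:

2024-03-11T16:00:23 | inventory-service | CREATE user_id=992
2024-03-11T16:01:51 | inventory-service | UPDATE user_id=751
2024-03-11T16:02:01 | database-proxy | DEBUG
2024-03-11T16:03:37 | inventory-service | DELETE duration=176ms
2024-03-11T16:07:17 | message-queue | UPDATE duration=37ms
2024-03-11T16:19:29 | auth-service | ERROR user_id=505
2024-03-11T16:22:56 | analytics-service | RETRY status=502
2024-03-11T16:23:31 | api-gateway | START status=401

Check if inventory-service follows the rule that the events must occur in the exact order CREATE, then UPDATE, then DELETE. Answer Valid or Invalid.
Valid

To validate ordering:

1. Required order: CREATE → UPDATE → DELETE
2. Rule: the events must occur in the exact order CREATE, then UPDATE, then DELETE
3. Check actual order of events for inventory-service
4. Result: Valid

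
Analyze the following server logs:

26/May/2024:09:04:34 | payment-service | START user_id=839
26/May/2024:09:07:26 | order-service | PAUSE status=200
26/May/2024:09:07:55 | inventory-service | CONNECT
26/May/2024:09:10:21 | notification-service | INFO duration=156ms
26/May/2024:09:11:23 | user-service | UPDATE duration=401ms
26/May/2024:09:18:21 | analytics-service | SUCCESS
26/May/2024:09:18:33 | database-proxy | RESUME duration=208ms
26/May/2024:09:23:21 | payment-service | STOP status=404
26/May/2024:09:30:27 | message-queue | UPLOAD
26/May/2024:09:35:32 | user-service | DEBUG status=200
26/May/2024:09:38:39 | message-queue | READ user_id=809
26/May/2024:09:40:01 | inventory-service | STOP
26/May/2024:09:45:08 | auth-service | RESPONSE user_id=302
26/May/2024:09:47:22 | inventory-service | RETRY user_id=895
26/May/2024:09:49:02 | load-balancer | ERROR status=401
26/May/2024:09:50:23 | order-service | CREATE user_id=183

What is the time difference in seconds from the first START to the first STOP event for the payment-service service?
1127

To find the time between events:

1. Locate the first START event for payment-service: 26/May/2024:09:04:34
2. Locate the first STOP event for payment-service: 26/May/2024:09:23:21
3. Calculate the difference: 26/May/2024:09:23:21 - 26/May/2024:09:04:34 = 1127 seconds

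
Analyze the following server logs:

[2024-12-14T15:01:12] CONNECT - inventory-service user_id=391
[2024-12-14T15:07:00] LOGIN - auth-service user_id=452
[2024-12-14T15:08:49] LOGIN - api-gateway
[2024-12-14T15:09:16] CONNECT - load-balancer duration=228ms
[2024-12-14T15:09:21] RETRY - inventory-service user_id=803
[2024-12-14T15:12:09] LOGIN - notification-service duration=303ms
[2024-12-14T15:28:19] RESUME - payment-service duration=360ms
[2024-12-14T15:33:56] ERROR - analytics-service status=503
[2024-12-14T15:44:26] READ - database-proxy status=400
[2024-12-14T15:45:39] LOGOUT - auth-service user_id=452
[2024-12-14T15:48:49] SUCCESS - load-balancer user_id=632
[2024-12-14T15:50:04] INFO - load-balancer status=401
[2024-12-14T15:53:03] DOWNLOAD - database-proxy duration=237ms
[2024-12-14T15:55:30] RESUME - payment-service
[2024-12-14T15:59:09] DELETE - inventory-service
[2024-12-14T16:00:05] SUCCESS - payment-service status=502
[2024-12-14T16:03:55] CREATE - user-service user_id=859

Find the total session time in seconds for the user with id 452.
2319

To calculate session duration:

1. Find LOGIN event for user_id=452: 2024-12-14T15:07:00
2. Find LOGOUT event for user_id=452: 2024-12-14T15:45:39
3. Session duration: 2024-12-14T15:45:39 - 2024-12-14T15:07:00 = 2319 seconds (38 minutes)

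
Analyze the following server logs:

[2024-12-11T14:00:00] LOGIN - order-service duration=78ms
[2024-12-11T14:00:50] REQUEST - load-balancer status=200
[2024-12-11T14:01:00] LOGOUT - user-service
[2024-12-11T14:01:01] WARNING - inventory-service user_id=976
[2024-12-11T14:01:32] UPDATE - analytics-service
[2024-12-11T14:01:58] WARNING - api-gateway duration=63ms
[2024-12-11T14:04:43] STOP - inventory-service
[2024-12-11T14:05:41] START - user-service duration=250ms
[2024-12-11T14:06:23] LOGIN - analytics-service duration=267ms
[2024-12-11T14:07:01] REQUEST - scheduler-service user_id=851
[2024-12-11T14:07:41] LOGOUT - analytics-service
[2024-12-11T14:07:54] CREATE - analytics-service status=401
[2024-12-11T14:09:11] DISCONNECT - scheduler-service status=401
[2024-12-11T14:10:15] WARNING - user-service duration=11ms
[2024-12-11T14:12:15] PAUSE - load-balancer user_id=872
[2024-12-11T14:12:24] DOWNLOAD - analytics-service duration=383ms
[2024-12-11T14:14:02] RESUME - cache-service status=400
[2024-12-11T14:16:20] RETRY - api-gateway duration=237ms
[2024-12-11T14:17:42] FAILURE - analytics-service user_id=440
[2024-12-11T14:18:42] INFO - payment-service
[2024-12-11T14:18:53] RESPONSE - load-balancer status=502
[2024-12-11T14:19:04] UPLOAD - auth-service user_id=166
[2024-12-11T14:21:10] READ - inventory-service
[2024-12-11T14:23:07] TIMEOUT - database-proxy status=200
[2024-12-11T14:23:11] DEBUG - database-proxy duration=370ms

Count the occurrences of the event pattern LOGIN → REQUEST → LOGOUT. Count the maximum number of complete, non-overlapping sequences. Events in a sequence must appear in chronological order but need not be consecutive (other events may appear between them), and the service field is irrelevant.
2

To count sequences:

1. Look for pattern: LOGIN → REQUEST → LOGOUT
2. Greedily scan the log in chronological order, matching each sequence element in turn (ignoring service)
3. Each time the full pattern completes, increment the count and restart matching from the next event
4. Complete non-overlapping sequences found: 2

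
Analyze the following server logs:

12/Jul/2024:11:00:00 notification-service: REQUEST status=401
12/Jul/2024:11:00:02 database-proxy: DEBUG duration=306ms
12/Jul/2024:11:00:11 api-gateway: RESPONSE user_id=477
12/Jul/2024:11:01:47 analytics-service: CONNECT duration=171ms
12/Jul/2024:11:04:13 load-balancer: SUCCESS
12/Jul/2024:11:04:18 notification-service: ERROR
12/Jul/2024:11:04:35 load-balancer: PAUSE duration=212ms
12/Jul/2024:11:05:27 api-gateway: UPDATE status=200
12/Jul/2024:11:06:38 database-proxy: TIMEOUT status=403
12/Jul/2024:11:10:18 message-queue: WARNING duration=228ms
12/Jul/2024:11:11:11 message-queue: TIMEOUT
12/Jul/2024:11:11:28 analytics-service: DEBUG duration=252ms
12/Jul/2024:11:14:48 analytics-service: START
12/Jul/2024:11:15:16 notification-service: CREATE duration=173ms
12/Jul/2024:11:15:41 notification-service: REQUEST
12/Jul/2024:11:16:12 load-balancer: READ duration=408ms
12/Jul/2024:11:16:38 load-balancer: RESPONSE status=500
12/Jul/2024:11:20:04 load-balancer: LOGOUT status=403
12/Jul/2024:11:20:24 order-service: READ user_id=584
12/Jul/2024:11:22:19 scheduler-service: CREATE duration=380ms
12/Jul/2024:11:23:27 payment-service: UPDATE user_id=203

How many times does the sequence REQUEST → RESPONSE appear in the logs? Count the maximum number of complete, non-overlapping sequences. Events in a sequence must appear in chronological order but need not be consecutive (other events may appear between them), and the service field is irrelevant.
2

To count sequences:

1. Look for pattern: REQUEST → RESPONSE
2. Greedily scan the log in chronological order, matching each sequence element in turn (ignoring service)
3. Each time the full pattern completes, increment the count and restart matching from the next event
4. Complete non-overlapping sequences found: 2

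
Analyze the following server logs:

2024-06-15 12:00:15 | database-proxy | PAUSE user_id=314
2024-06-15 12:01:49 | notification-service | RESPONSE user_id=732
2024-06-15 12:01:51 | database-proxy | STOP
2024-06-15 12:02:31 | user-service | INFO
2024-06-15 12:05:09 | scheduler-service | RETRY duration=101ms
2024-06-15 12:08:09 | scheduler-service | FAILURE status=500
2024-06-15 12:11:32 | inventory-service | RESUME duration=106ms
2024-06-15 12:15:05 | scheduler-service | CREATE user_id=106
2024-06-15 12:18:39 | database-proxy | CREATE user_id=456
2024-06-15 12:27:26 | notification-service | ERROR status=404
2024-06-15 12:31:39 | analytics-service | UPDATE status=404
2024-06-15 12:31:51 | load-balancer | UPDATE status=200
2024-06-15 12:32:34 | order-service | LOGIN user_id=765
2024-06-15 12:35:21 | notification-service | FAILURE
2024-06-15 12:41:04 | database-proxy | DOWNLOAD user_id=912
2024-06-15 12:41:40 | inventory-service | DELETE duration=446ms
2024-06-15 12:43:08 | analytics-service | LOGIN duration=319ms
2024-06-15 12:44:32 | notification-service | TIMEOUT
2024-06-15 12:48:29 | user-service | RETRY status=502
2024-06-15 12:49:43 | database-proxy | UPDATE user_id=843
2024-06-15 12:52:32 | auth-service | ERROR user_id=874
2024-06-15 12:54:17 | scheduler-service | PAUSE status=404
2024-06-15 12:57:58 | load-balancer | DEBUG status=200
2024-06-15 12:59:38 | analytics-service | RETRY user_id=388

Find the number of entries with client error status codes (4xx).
3

To find matching entries:

1. Pattern to match: client error status codes (4xx)
2. Scan each log entry for the pattern
3. Count matches: 3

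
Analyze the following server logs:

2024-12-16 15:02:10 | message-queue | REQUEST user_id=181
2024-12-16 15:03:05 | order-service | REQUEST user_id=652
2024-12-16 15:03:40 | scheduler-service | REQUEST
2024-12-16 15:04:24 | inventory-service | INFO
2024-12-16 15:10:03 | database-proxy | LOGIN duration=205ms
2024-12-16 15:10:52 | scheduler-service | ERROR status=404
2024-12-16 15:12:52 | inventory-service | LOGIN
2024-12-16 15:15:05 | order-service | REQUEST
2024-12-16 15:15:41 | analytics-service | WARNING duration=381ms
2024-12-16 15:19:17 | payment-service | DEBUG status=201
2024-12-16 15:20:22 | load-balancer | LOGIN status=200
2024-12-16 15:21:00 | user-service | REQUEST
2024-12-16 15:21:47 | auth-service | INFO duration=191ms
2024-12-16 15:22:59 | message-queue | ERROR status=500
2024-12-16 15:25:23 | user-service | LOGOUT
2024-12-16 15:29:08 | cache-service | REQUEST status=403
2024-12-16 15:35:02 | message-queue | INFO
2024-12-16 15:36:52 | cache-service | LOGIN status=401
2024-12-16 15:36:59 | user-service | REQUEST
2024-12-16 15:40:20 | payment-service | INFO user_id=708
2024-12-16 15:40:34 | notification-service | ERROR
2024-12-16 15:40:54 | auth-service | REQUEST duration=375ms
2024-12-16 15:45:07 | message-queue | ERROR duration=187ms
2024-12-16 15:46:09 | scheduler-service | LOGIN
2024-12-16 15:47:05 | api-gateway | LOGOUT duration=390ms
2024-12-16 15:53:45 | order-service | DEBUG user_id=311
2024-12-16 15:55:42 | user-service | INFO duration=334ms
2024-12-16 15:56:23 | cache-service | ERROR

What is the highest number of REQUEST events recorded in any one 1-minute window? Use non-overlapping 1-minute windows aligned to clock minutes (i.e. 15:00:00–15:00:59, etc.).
2

To find the burst window:

1. Divide the log period into non-overlapping 1-minute windows starting at 15:00
2. Count REQUEST events in each window
3. Find the window with maximum count
4. Maximum events in a window: 2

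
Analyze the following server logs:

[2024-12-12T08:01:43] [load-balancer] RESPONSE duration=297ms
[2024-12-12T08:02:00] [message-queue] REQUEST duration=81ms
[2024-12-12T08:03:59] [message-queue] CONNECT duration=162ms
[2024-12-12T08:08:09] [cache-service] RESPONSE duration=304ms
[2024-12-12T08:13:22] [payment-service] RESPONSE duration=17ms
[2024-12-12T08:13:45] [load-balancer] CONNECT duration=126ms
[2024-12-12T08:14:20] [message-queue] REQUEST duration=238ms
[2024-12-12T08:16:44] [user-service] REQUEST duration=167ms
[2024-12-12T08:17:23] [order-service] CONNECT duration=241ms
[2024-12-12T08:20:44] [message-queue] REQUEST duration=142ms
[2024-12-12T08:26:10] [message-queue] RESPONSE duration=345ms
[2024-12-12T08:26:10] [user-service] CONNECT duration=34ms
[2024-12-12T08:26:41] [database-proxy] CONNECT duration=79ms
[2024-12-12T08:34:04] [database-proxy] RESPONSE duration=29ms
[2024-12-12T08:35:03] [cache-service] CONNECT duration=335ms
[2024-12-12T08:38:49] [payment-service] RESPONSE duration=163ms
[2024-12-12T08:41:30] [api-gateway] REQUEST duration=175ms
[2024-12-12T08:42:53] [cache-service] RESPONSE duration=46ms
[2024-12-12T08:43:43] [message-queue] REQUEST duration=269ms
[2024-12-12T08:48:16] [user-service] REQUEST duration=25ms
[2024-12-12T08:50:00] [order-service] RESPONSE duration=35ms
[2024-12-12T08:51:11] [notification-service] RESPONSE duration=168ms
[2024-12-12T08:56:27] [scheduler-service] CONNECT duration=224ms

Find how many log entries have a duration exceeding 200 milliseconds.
8

To count timeouts:

1. Threshold: 200ms
2. Extract duration from each log entry
3. Count entries where duration > 200
4. Timeout count: 8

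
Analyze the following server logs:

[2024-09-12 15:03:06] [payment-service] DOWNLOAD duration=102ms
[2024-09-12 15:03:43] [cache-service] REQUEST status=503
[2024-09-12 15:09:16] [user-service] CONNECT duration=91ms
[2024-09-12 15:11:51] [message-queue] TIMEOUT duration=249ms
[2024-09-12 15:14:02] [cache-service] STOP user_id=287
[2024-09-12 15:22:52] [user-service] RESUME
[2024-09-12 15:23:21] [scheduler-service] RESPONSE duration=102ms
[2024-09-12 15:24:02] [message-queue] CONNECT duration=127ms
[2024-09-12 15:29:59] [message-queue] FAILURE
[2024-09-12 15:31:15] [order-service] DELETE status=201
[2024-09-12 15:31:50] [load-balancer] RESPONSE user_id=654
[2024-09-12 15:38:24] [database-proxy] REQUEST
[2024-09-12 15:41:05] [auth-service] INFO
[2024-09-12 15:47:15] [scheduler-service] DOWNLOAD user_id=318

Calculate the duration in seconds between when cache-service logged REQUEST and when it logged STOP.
619

To find the time between events:

1. Locate the first REQUEST event for cache-service: 2024-09-12 15:03:43
2. Locate the first STOP event for cache-service: 2024-09-12 15:14:02
3. Calculate the difference: 2024-09-12 15:14:02 - 2024-09-12 15:03:43 = 619 seconds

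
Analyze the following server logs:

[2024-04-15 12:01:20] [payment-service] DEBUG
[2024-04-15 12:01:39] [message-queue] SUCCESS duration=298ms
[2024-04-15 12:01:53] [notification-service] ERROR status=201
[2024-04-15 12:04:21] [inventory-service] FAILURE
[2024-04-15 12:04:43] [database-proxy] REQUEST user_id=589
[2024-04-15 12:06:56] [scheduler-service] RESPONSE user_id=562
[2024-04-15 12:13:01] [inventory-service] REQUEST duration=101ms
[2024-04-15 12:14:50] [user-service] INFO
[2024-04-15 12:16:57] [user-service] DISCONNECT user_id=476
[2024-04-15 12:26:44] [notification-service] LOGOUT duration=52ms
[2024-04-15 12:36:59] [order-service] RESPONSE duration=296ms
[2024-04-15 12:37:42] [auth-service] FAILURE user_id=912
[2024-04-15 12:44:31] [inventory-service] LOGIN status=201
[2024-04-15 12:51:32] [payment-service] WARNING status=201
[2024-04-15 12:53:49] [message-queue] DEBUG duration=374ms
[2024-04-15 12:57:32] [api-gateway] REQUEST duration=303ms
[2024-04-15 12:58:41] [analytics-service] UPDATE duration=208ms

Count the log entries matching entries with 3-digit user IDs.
4

To find matching entries:

1. Pattern to match: entries with 3-digit user IDs
2. Scan each log entry for the pattern
3. Count matches: 4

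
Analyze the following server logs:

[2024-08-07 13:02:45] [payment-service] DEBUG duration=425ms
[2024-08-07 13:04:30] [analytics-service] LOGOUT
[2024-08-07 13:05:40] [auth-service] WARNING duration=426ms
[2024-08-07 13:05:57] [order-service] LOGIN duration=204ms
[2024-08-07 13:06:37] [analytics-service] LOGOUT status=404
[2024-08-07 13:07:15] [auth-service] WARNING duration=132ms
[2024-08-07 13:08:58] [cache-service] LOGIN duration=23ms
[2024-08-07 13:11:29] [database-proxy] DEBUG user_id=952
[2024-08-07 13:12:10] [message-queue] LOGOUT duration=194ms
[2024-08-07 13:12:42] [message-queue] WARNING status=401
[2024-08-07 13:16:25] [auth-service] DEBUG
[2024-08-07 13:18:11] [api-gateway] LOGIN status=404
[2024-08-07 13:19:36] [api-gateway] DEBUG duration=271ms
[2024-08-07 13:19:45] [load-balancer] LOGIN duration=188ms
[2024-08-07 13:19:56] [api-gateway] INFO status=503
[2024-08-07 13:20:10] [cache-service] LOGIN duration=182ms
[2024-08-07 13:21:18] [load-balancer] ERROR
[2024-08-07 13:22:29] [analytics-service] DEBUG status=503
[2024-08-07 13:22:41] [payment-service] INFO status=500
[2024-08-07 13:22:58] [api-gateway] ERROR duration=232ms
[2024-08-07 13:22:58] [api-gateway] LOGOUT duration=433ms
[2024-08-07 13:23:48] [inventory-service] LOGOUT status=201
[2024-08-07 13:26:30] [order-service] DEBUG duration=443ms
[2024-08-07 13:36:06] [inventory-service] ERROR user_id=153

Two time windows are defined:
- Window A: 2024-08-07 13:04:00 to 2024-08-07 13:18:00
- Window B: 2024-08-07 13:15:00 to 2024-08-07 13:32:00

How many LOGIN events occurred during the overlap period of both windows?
0

To find overlap events:

1. Window A: 2024-08-07 13:04:00 to 2024-08-07 13:18:00
2. Window B: 2024-08-07 13:15:00 to 2024-08-07 13:32:00
3. Overlap period: 2024-08-07 13:15:00 to 2024-08-07 13:18:00
4. Count LOGIN events in overlap: 0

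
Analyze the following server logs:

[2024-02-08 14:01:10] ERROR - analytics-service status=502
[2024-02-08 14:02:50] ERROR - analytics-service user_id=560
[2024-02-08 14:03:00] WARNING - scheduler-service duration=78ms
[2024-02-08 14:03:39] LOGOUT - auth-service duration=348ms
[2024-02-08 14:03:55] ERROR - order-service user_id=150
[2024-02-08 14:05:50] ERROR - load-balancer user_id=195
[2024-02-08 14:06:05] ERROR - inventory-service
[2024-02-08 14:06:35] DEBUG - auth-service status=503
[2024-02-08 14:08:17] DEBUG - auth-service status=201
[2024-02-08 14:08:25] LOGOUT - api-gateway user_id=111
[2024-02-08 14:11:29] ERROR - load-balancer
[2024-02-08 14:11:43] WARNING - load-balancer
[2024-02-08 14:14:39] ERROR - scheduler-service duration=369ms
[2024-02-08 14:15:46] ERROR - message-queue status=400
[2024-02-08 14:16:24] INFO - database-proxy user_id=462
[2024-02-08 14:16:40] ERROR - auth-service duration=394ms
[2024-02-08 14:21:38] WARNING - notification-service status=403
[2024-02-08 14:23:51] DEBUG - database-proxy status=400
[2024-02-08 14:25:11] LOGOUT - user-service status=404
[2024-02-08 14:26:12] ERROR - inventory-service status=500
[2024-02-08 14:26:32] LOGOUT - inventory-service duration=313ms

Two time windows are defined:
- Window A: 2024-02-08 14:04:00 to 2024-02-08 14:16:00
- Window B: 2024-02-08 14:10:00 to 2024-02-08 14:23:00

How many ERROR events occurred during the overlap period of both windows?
3

To find overlap events:

1. Window A: 2024-02-08 14:04:00 to 2024-02-08 14:16:00
2. Window B: 2024-02-08 14:10:00 to 2024-02-08 14:23:00
3. Overlap period: 2024-02-08 14:10:00 to 2024-02-08 14:16:00
4. Count ERROR events in overlap: 3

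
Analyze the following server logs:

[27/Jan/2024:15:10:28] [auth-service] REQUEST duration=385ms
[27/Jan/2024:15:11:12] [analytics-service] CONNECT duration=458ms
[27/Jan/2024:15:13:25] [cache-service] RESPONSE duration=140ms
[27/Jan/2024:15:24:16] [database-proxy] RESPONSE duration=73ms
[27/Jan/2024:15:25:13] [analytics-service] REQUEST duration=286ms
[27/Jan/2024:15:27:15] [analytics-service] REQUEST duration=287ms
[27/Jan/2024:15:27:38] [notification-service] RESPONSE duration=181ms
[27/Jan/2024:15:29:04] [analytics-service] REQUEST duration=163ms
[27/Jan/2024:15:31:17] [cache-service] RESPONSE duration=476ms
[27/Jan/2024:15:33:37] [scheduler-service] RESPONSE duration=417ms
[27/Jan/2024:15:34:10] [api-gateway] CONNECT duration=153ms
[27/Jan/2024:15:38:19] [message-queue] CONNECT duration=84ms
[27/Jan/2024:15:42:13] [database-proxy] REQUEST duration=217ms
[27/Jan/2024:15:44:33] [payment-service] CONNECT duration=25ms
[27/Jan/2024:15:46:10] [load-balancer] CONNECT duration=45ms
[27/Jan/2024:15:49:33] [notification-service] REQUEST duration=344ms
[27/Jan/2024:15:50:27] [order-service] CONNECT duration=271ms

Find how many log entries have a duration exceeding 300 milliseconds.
5

To count timeouts:

1. Threshold: 300ms
2. Extract duration from each log entry
3. Count entries where duration > 300
4. Timeout count: 5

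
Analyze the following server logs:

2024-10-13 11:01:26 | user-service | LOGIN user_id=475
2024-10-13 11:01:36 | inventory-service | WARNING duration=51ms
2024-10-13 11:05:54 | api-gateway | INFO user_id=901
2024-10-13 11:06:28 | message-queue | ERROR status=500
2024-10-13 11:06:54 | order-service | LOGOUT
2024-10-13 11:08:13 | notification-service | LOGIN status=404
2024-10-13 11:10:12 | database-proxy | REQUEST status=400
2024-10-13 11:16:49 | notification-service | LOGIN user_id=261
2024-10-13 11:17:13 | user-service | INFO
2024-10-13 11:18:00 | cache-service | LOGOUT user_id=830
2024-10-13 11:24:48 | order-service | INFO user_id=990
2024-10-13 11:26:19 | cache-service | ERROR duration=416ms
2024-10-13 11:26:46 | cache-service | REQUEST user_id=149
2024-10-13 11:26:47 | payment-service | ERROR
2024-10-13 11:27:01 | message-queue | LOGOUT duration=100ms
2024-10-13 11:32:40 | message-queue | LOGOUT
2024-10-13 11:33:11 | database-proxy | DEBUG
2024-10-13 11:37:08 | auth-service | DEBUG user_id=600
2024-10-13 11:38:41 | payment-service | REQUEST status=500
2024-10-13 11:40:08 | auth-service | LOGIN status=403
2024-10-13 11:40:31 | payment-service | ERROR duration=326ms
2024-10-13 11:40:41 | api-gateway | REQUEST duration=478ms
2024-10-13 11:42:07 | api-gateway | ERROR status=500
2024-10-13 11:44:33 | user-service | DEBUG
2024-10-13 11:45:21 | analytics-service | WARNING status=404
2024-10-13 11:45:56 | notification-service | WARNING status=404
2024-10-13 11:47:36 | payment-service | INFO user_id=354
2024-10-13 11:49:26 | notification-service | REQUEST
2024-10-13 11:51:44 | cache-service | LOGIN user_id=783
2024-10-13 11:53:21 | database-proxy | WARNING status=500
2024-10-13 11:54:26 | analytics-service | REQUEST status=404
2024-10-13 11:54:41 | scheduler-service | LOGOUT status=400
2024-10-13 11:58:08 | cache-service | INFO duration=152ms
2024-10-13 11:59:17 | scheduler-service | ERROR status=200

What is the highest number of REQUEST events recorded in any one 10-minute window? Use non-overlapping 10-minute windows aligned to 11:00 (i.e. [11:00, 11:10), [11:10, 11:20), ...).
2

To find the burst window:

1. Divide the log period into non-overlapping 10-minute windows starting at 11:00
2. Count REQUEST events in each window
3. Find the window with maximum count
4. Maximum events in a window: 2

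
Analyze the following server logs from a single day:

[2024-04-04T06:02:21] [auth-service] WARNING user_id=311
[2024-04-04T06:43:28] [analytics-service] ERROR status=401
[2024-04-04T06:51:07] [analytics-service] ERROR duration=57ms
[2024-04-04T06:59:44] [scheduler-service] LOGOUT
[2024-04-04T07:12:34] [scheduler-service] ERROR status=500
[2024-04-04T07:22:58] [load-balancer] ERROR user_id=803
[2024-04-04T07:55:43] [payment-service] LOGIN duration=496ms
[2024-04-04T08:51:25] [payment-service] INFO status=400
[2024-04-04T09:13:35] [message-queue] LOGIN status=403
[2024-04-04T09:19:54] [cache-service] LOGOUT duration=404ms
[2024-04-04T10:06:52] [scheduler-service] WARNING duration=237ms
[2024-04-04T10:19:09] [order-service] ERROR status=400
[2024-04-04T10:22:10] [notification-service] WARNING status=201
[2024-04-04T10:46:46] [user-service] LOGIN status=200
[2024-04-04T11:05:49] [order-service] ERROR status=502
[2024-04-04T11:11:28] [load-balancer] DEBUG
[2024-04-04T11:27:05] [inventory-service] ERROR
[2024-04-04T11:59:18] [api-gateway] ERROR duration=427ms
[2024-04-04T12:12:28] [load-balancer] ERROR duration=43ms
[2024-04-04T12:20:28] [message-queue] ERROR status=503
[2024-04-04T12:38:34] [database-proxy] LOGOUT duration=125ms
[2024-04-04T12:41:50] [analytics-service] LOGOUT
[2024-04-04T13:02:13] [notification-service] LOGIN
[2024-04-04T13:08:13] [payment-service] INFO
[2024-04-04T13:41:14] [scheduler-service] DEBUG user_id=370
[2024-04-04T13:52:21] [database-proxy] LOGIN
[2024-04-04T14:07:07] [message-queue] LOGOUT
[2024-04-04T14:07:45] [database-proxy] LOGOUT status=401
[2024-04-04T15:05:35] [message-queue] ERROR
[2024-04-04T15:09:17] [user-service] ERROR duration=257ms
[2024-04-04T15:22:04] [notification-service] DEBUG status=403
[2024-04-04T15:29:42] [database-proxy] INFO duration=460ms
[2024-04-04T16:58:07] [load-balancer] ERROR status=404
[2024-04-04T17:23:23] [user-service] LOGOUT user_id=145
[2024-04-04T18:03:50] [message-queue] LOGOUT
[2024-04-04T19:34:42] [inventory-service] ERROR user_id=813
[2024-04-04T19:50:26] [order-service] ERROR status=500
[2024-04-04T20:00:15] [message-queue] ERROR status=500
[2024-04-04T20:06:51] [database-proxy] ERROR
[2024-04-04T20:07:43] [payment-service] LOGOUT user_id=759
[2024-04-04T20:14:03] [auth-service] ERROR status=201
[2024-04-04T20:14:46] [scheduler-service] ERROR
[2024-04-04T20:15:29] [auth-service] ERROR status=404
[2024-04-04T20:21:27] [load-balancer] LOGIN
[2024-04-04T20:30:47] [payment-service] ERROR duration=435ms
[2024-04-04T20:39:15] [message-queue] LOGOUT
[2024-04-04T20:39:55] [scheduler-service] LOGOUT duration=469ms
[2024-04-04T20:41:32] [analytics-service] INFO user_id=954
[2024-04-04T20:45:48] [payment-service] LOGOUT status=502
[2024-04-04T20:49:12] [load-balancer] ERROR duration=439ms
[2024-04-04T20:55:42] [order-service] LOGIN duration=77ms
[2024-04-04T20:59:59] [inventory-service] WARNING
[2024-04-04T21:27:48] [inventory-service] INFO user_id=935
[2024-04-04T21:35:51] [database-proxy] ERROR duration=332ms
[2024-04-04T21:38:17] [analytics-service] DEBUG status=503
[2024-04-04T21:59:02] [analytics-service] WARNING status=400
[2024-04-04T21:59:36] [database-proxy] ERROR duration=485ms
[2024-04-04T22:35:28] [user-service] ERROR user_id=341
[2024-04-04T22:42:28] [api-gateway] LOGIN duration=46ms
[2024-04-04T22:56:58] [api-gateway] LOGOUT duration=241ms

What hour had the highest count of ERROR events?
20

To find the peak hour:

1. Group all ERROR events by hour
2. Count events in each hour
3. Find hour with maximum count
4. Peak hour: 20 (with 7 events)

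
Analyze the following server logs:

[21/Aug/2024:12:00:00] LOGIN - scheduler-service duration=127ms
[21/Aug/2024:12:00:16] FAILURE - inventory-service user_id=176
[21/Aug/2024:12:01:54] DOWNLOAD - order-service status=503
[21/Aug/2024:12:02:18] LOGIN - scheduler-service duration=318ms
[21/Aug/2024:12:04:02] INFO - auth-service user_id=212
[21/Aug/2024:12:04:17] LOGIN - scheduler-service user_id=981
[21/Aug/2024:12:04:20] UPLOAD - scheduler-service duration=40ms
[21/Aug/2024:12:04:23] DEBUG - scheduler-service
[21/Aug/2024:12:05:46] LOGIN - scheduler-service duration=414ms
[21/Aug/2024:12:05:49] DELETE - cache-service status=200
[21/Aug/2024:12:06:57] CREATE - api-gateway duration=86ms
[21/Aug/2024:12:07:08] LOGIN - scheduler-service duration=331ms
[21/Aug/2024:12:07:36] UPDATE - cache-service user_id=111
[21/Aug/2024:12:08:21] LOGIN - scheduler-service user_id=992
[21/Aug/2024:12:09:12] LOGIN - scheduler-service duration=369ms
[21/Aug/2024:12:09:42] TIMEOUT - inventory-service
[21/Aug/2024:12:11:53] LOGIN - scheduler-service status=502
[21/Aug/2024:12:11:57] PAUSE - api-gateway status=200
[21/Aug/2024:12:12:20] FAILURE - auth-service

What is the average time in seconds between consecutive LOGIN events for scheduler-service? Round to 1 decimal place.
101.9

To calculate average interval:

1. Find all LOGIN events for scheduler-service in order
2. Calculate time gaps between consecutive events
3. Compute mean of gaps: 713 / 7 = 101.9 seconds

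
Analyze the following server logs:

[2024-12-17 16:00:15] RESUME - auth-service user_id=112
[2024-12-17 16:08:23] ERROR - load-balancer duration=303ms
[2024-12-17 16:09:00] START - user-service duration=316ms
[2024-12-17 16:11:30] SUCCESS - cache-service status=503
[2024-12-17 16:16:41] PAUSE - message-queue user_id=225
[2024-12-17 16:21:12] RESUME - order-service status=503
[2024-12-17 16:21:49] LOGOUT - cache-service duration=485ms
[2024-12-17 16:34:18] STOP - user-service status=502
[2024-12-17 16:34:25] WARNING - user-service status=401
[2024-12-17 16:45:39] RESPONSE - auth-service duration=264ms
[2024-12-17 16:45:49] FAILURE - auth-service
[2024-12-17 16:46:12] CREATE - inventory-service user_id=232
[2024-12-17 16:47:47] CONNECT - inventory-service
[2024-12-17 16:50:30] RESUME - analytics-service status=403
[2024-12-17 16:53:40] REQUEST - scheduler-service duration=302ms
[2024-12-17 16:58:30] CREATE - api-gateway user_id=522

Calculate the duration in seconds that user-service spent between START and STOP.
1518

To calculate state duration:

1. Find START event for user-service: 2024-12-17 16:09:00
2. Find STOP event for user-service: 2024-12-17 16:34:18
3. Calculate duration: 2024-12-17 16:34:18 - 2024-12-17 16:09:00 = 1518 seconds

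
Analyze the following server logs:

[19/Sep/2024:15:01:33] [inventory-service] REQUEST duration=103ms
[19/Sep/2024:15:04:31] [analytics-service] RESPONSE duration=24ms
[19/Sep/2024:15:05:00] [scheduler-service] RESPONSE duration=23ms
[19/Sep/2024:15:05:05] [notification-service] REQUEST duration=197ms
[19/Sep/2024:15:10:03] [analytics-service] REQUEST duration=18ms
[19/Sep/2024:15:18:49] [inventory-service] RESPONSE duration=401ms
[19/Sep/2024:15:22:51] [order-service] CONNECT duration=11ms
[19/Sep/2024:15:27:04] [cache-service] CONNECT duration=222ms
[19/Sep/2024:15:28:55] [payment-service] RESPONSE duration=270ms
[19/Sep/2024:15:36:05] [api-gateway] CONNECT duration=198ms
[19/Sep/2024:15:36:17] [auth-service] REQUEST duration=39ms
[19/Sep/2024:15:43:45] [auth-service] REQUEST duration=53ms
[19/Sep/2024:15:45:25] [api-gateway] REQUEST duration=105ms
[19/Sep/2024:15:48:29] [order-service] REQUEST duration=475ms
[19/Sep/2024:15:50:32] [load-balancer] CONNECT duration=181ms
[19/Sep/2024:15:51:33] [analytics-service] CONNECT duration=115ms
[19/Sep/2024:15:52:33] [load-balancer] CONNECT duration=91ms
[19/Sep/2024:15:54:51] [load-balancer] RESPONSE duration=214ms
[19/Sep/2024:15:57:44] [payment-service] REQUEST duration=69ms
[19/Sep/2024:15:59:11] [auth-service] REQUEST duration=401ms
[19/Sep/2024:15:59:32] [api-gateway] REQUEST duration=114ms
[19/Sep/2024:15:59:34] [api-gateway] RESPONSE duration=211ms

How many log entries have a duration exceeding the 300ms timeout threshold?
3

To count timeouts:

1. Threshold: 300ms
2. Extract duration from each log entry
3. Count entries where duration > 300
4. Timeout count: 3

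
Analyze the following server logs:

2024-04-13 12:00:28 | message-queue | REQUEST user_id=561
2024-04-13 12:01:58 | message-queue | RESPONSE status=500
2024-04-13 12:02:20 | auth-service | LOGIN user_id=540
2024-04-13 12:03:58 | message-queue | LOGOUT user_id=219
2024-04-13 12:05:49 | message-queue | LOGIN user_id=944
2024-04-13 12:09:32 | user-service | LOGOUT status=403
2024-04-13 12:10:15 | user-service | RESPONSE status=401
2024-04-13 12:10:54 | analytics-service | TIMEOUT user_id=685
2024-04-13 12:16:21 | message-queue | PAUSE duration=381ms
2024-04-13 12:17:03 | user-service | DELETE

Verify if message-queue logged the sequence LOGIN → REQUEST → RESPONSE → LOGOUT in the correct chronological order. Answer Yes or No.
No

To verify sequence order:

1. Find all events in sequence LOGIN → REQUEST → RESPONSE → LOGOUT for message-queue
2. Extract their timestamps
3. Check if timestamps are in ascending order
4. Result: No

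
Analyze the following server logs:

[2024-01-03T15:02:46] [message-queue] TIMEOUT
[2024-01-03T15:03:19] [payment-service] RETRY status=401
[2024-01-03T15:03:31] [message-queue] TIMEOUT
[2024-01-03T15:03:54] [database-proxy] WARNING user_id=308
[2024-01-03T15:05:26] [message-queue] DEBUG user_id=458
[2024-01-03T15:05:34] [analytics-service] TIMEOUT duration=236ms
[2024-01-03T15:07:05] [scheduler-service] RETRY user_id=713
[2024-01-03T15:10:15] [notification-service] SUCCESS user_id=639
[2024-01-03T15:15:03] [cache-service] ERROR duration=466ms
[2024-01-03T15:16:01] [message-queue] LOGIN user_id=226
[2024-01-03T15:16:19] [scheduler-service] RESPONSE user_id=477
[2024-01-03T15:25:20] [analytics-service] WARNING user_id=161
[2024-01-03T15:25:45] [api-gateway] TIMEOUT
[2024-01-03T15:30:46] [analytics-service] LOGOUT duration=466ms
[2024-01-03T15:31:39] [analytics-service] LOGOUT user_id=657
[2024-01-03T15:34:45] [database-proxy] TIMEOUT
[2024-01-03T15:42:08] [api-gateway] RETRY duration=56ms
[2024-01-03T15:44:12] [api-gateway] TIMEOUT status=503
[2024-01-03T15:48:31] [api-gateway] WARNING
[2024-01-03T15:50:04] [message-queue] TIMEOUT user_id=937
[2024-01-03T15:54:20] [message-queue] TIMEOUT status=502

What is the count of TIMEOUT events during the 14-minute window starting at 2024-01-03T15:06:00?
0

To count events in the time window:

1. Window boundaries: 2024-01-03T15:06:00 to 2024-01-03T15:20:00
2. Filter for TIMEOUT events within this window
3. Count matching events: 0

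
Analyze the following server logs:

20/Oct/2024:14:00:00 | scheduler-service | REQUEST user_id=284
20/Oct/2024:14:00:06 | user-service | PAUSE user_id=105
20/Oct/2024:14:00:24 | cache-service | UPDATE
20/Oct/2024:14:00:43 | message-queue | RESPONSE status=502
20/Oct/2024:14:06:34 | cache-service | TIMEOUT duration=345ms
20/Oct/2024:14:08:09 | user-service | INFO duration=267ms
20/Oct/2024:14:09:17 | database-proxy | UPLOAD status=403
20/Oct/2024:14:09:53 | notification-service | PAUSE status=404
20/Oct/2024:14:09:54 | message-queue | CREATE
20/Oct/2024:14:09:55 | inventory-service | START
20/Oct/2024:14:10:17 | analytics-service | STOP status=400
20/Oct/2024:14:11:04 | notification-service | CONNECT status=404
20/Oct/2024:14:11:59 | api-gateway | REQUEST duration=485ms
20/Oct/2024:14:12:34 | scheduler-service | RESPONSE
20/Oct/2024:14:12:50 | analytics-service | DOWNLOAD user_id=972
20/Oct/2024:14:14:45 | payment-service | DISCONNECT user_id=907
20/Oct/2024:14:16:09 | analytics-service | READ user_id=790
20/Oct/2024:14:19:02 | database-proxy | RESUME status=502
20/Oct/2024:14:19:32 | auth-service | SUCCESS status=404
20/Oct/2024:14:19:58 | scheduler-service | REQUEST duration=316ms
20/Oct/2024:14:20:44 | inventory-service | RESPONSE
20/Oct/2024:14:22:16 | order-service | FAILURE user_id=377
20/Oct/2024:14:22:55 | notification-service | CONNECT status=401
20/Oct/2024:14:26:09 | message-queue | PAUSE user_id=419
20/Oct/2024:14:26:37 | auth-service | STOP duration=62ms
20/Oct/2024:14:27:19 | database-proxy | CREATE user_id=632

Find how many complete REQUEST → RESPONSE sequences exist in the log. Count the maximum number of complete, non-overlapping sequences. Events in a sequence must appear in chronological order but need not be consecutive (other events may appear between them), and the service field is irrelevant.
3

To count sequences:

1. Look for pattern: REQUEST → RESPONSE
2. Greedily scan the log in chronological order, matching each sequence element in turn (ignoring service)
3. Each time the full pattern completes, increment the count and restart matching from the next event
4. Complete non-overlapping sequences found: 3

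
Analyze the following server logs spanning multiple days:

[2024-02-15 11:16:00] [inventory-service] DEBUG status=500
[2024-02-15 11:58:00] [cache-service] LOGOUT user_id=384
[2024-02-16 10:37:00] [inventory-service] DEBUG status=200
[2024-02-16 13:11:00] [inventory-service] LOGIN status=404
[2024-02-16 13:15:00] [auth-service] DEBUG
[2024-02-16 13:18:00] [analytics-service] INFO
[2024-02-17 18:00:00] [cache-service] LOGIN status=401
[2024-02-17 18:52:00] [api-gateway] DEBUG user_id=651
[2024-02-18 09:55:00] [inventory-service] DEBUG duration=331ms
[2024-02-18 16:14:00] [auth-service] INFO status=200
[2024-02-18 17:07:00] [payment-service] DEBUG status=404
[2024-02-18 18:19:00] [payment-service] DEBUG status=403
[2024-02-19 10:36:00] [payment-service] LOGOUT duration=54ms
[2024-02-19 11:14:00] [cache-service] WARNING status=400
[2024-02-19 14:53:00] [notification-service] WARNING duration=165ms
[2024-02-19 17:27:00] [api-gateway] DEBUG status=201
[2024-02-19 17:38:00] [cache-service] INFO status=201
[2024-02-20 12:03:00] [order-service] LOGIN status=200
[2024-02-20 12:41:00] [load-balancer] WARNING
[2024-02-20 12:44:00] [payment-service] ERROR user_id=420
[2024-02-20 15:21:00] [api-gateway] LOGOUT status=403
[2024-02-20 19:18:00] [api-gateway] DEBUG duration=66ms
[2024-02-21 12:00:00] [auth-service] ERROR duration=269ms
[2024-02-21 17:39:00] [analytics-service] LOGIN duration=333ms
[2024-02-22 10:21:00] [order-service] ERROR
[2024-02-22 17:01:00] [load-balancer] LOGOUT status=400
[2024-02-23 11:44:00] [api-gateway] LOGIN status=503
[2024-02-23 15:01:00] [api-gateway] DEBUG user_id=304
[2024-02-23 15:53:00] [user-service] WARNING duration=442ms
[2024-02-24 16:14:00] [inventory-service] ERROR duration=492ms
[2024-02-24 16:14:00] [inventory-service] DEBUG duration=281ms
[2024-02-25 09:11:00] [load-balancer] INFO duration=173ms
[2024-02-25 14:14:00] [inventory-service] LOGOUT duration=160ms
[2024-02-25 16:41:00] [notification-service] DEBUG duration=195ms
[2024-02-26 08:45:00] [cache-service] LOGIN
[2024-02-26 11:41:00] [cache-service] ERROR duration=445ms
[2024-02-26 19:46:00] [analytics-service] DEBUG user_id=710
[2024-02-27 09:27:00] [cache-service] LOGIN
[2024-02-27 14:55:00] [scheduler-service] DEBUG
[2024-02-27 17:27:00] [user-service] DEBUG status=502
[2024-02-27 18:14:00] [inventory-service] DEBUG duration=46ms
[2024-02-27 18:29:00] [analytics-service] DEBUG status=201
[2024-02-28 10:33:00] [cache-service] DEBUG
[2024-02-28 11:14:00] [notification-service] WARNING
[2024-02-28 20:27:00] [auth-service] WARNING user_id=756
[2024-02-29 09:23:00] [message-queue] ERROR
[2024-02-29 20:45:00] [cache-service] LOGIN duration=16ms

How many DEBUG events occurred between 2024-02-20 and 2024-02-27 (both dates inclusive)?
9

To filter by date range:

1. Date range: 2024-02-20 through 2024-02-27, both dates inclusive
2. Filter for DEBUG events whose date falls in this range
3. Count matching events: 9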